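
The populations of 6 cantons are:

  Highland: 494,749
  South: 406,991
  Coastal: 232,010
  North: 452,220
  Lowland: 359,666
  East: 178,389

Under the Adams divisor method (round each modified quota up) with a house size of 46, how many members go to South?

9

Standard divisor 2124025/46 ≈ 46174.457; standard quotas: Highland 10.715, South 8.814, Coastal 5.025, North 9.794, Lowland 7.789, East 3.863.
Rounding up gives 11, 9, 6, 10, 8, 4 = 48 seats, so the divisor must be adjusted.
With modified divisor 49900: modified quotas Highland 9.915, South 8.156, Coastal 4.649, North 9.063, Lowland 7.208, East 3.575.
Rounding up: Highland 10, South 9, Coastal 5, North 10, Lowland 8, East 4 (total 46).
South receives 9.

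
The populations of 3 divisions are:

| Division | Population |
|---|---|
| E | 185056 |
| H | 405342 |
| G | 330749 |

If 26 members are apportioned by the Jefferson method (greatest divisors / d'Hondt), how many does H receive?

Standard divisor 921147/26 ≈ 35428.731; standard quotas: E 5.223, H 11.441, G 9.336.
Rounding down gives 5, 11, 9 = 25 seats, so the divisor must be adjusted.
With modified divisor 33400: modified quotas E 5.541, H 12.136, G 9.903.
Rounding down: E 5, H 12, G 9 (total 26).
H receives 12.

12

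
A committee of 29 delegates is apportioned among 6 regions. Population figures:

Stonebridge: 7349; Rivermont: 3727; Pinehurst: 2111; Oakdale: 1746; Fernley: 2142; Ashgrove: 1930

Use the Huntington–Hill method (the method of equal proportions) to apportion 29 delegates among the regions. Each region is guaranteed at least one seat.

With divisor 660: modified quotas Stonebridge 11.135, Rivermont 5.647, Pinehurst 3.198, Oakdale 2.645, Fernley 3.245, Ashgrove 2.924.
Geometric-mean thresholds: Stonebridge √(11·12)=11.489, Rivermont √(5·6)=5.477, Pinehurst √(3·4)=3.464, Oakdale √(2·3)=2.449, Fernley √(3·4)=3.464, Ashgrove √(2·3)=2.449.
Each quota rounded against its threshold gives Stonebridge 11, Rivermont 6, Pinehurst 3, Oakdale 3, Fernley 3, Ashgrove 3 (total 29).

Stonebridge: 11, Rivermont: 6, Pinehurst: 3, Oakdale: 3, Fernley: 3, Ashgrove: 3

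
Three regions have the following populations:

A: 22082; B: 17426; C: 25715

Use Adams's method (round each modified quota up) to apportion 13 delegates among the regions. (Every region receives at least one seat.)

Standard divisor 65223/13 ≈ 5017.154; standard quotas: A 4.401, B 3.473, C 5.125.
Rounding up gives 5, 4, 6 = 15 seats, so the divisor must be adjusted.
With modified divisor 5700: modified quotas A 3.874, B 3.057, C 4.511.
Rounding up: A 4, B 4, C 5 (total 13).

A: 4; B: 4; C: 5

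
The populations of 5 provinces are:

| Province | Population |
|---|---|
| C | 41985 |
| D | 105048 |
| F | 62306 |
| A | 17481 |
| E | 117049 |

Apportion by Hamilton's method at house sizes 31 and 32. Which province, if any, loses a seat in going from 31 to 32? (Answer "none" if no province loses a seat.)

At 31 seats: C 4, D 9, F 6, A 2, E 10.
At 32 seats: C 4, D 10, F 6, A 1, E 11.
A drops from 2 to 1.

A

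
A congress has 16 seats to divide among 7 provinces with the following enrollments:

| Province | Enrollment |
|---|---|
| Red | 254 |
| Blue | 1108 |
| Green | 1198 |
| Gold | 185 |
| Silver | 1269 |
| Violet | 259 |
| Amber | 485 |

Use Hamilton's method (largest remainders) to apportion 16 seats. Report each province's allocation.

Red 1; Blue 4; Green 4; Gold 0; Silver 4; Violet 1; Amber 2

Standard divisor: 4758 ÷ 16 ≈ 297.375.
Standard quotas: Red 0.854, Blue 3.726, Green 4.029, Gold 0.622, Silver 4.267, Violet 0.871, Amber 1.631.
Lower quotas: Red 0, Blue 3, Green 4, Gold 0, Silver 4, Violet 0, Amber 1 (sum 12, leaving 4 seats).
Remainders in descending order: Violet 0.871, Red 0.854, Blue 0.726, Amber 0.631, Gold 0.622, Silver 0.267, Green 0.029.
The surplus seats go to Violet, Red, Blue, Amber.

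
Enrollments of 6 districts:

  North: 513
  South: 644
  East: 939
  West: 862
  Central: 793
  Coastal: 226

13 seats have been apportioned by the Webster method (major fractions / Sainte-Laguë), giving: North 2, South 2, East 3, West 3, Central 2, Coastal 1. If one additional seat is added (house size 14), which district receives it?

Priority for the next seat is population ÷ (current seats + 0.5).
Priorities: North 205.200, South 257.600, East 268.286, West 246.286, Central 317.200, Coastal 150.667.
Highest priority: Central.

Central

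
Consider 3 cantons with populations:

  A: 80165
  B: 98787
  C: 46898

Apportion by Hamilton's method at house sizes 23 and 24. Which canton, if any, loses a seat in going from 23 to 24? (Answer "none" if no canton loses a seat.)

none

At 23 seats: A 8, B 10, C 5.
At 24 seats: A 9, B 10, C 5.
No canton's allocation decreased.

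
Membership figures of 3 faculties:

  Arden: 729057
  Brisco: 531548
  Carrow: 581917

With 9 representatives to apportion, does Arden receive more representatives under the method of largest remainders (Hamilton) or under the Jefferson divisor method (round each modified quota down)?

Hamilton: Arden 3, Brisco 3, Carrow 3.
Jefferson: Arden 4, Brisco 2, Carrow 3.
Arden gets 3 under Hamilton and 4 under Jefferson.

Jefferson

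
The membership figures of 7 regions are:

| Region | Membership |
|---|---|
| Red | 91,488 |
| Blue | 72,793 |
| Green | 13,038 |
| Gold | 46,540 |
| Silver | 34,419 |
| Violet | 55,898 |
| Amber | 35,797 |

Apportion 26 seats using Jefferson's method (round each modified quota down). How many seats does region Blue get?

6

Standard divisor 349973/26 ≈ 13460.5; standard quotas: Red 6.797, Blue 5.408, Green 0.969, Gold 3.458, Silver 2.557, Violet 4.153, Amber 2.659.
Rounding down gives 6, 5, 0, 3, 2, 4, 2 = 22 seats, so the divisor must be adjusted.
With modified divisor 11800: modified quotas Red 7.753, Blue 6.169, Green 1.105, Gold 3.944, Silver 2.917, Violet 4.737, Amber 3.034.
Rounding down: Red 7, Blue 6, Green 1, Gold 3, Silver 2, Violet 4, Amber 3 (total 26).
Blue receives 6.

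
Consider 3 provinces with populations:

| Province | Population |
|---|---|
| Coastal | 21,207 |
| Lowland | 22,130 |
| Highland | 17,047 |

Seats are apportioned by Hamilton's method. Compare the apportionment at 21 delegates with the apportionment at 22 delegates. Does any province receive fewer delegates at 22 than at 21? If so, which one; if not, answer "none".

At 21 seats: Coastal 7, Lowland 8, Highland 6.
At 22 seats: Coastal 8, Lowland 8, Highland 6.
No province's allocation decreased.

none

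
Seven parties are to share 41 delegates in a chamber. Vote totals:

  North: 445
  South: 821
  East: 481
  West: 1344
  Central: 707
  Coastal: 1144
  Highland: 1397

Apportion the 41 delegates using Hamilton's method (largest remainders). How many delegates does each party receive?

Standard divisor: 6339 ÷ 41 ≈ 154.61.
Standard quotas: North 2.878, South 5.310, East 3.111, West 8.693, Central 4.573, Coastal 7.399, Highland 9.036.
Lower quotas: North 2, South 5, East 3, West 8, Central 4, Coastal 7, Highland 9 (sum 38, leaving 3 seats).
Remainders in descending order: North 0.878, West 0.693, Central 0.573, Coastal 0.399, South 0.310, East 0.111, Highland 0.036.
Largest remainders: North, West, Central receive the extra seats.

North=3, South=5, East=3, West=9, Central=5, Coastal=7, Highland=9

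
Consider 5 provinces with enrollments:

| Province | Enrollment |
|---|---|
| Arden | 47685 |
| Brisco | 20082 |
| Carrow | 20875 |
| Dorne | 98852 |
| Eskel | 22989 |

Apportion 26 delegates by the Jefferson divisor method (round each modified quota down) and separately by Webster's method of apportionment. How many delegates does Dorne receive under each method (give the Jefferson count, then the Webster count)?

13 and 12

Jefferson: Arden 6, Brisco 2, Carrow 2, Dorne 13, Eskel 3.
Webster: Arden 6, Brisco 2, Carrow 3, Dorne 12, Eskel 3.
Dorne gets 13 under Jefferson and 12 under Webster.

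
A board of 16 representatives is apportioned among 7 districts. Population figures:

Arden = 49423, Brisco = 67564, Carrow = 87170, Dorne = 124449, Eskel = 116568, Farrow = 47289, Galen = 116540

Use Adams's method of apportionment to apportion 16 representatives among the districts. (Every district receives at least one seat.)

Arden: 2, Brisco: 2, Carrow: 2, Dorne: 3, Eskel: 3, Farrow: 1, Galen: 3

Standard divisor 609003/16 ≈ 38062.688; standard quotas: Arden 1.298, Brisco 1.775, Carrow 2.290, Dorne 3.270, Eskel 3.063, Farrow 1.242, Galen 3.062.
Rounding up gives 2, 2, 3, 4, 4, 2, 4 = 21 seats, so the divisor must be adjusted.
With modified divisor 48400: modified quotas Arden 1.021, Brisco 1.396, Carrow 1.801, Dorne 2.571, Eskel 2.408, Farrow 0.977, Galen 2.408.
Rounding up: Arden 2, Brisco 2, Carrow 2, Dorne 3, Eskel 3, Farrow 1, Galen 3 (total 16).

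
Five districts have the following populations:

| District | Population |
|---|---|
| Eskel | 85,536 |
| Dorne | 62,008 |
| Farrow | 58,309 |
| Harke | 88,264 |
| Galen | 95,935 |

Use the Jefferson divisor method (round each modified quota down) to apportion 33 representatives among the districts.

Eskel 7, Dorne 5, Farrow 5, Harke 8, Galen 8

Standard divisor 390052/33 ≈ 11819.758; standard quotas: Eskel 7.237, Dorne 5.246, Farrow 4.933, Harke 7.467, Galen 8.116.
Rounding down gives 7, 5, 4, 7, 8 = 31 seats, so the divisor must be adjusted.
With modified divisor 10900: modified quotas Eskel 7.847, Dorne 5.689, Farrow 5.349, Harke 8.098, Galen 8.801.
Rounding down: Eskel 7, Dorne 5, Farrow 5, Harke 8, Galen 8 (total 33).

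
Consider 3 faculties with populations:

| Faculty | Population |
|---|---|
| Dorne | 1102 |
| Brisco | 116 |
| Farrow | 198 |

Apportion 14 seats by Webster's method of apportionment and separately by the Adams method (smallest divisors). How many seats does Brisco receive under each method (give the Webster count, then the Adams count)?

1 and 2

Webster: Dorne 11, Brisco 1, Farrow 2.
Adams: Dorne 10, Brisco 2, Farrow 2.
Brisco gets 1 under Webster and 2 under Adams.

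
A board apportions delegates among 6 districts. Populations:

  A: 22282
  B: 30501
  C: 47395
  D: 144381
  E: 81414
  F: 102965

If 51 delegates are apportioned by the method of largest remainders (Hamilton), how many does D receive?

Total 428938; standard divisor 428938/51 ≈ 8410.549.
Standard quotas: A 2.6493, B 3.6265, C 5.6352, D 17.1667, E 9.6800, F 12.2424.
Lower quotas: A 2, B 3, C 5, D 17, E 9, F 12 (sum 48, leaving 3 seats).
Remainders in descending order: E 0.6800, A 0.6493, C 0.6352, B 0.6265, F 0.2424, D 0.1667.
The surplus seats go to E, A, C.
D receives 17.

17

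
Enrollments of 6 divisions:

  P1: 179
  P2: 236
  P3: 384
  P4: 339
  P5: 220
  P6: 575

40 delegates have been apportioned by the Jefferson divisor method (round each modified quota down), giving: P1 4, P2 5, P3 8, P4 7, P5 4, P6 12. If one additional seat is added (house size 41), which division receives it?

Priority for the next seat is population ÷ (current seats + 1).
Priorities: P1 35.800, P2 39.333, P3 42.667, P4 42.375, P5 44.000, P6 44.231.
Highest priority: P6.

P6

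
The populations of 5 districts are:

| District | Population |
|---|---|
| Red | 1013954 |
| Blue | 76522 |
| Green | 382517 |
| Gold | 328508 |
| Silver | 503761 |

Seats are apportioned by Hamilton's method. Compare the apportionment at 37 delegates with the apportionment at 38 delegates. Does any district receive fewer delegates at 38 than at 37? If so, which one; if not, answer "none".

none

At 37 seats: Red 17, Blue 1, Green 6, Gold 5, Silver 8.
At 38 seats: Red 17, Blue 1, Green 6, Gold 6, Silver 8.
No district's allocation decreased.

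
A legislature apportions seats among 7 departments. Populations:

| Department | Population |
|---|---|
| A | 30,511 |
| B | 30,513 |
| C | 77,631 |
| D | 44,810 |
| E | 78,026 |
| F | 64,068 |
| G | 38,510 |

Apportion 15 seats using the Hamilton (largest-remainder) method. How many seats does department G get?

2

Standard divisor: 364069 ÷ 15 ≈ 24271.267.
Standard quotas: A 1.2571, B 1.2572, C 3.1985, D 1.8462, E 3.2147, F 2.6397, G 1.5866.
Lower quotas: A 1, B 1, C 3, D 1, E 3, F 2, G 1 (sum 12, leaving 3 seats).
Remainders in descending order: D 0.8462, F 0.6397, G 0.5866, B 0.2572, A 0.2571, E 0.2147, C 0.1985.
The surplus seats go to D, F, G.
G receives 2.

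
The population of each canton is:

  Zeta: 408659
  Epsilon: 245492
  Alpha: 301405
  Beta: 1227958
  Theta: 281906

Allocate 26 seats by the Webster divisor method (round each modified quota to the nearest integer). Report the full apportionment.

Zeta=4, Epsilon=3, Alpha=3, Beta=13, Theta=3

Standard divisor 2465420/26 ≈ 94823.846; standard quotas: Zeta 4.310, Epsilon 2.589, Alpha 3.179, Beta 12.950, Theta 2.973.
Rounding to the nearest integer gives Zeta 4, Epsilon 3, Alpha 3, Beta 13, Theta 3 — total 26, matching the house size, so no adjustment is needed.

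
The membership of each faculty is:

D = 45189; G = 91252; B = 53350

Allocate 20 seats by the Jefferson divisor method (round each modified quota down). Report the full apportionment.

D 5; G 10; B 5

Standard divisor 189791/20 ≈ 9489.55; standard quotas: D 4.762, G 9.616, B 5.622.
Rounding down gives 4, 9, 5 = 18 seats, so the divisor must be adjusted.
With modified divisor 9000: modified quotas D 5.021, G 10.139, B 5.928.
Rounding down: D 5, G 10, B 5 (total 20).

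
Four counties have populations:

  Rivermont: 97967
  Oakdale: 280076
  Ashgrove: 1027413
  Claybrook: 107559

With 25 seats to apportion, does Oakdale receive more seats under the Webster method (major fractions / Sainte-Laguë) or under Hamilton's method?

Hamilton

Webster: Rivermont 2, Oakdale 4, Ashgrove 17, Claybrook 2.
Hamilton: Rivermont 1, Oakdale 5, Ashgrove 17, Claybrook 2.
Oakdale gets 4 under Webster and 5 under Hamilton.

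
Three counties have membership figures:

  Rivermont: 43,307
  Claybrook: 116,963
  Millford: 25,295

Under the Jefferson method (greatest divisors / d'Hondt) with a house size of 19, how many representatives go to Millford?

2

Standard divisor 185565/19 ≈ 9766.579; standard quotas: Rivermont 4.434, Claybrook 11.976, Millford 2.590.
Rounding down gives 4, 11, 2 = 17 seats, so the divisor must be adjusted.
With modified divisor 8800: modified quotas Rivermont 4.921, Claybrook 13.291, Millford 2.874.
Rounding down: Rivermont 4, Claybrook 13, Millford 2 (total 19).
Millford receives 2.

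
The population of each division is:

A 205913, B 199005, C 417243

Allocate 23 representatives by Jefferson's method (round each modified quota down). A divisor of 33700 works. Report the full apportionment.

A=6; B=5; C=12

With modified divisor 33700: modified quotas A 6.110, B 5.905, C 12.381.
Rounding down: A 6, B 5, C 12 (total 23).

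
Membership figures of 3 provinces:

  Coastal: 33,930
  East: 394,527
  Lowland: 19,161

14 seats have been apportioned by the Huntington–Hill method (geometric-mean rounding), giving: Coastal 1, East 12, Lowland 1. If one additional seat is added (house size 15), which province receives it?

Priority for the next seat is population ÷ (√(s·(s+1))).
Priorities: Coastal 23992.133, East 31587.440, Lowland 13548.873.
Highest priority: East.

East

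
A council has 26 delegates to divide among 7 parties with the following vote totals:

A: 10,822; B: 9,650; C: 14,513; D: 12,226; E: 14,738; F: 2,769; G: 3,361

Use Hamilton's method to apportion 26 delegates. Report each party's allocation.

Standard divisor: 68079 ÷ 26 ≈ 2618.423.
Standard quotas: A 4.1330, B 3.6854, C 5.5426, D 4.6692, E 5.6286, F 1.0575, G 1.2836.
Lower quotas: A 4, B 3, C 5, D 4, E 5, F 1, G 1 (sum 23, leaving 3 seats).
Remainders in descending order: B 0.6854, D 0.6692, E 0.6286, C 0.5426, G 0.2836, A 0.1330, F 0.0575.
Largest remainders: B, D, E receive the extra seats.

A: 4; B: 4; C: 5; D: 5; E: 6; F: 1; G: 1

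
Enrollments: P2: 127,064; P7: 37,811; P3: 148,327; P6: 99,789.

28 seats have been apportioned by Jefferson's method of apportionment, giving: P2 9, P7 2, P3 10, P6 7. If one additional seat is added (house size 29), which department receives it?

P3

Priority for the next seat is population ÷ (current seats + 1).
Priorities: P2 12706.400, P7 12603.667, P3 13484.273, P6 12473.625.
Highest priority: P3.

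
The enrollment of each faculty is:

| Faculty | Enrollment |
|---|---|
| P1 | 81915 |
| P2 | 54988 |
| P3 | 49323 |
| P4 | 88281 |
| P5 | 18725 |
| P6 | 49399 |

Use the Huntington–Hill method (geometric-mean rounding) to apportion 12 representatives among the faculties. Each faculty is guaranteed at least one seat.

P1=2; P2=2; P3=2; P4=3; P5=1; P6=2

With divisor 34159: modified quotas P1 2.398, P2 1.610, P3 1.444, P4 2.584, P5 0.548, P6 1.446.
Geometric-mean thresholds: P1 √(2·3)=2.449, P2 √(1·2)=1.414, P3 √(1·2)=1.414, P4 √(2·3)=2.449, P5 (min 1), P6 √(1·2)=1.414.
Each quota rounded against its threshold gives P1 2, P2 2, P3 2, P4 3, P5 1, P6 2 (total 12).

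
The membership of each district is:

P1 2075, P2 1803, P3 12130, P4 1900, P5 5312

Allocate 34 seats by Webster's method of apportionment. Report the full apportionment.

Standard divisor 23220/34 ≈ 682.941; standard quotas: P1 3.038, P2 2.640, P3 17.761, P4 2.782, P5 7.778.
Rounding to the nearest integer gives 3, 3, 18, 3, 8 = 35 seats, so the divisor must be adjusted.
With modified divisor 700: modified quotas P1 2.964, P2 2.576, P3 17.329, P4 2.714, P5 7.589.
Rounding to the nearest integer: P1 3, P2 3, P3 17, P4 3, P5 8 (total 34).

P1 3, P2 3, P3 17, P4 3, P5 8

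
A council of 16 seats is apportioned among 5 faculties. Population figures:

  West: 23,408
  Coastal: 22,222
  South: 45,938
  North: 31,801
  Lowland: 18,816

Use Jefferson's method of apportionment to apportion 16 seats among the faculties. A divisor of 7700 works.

With modified divisor 7700: modified quotas West 3.040, Coastal 2.886, South 5.966, North 4.130, Lowland 2.444.
Rounding down: West 3, Coastal 2, South 5, North 4, Lowland 2 (total 16).

West=3, Coastal=2, South=5, North=4, Lowland=2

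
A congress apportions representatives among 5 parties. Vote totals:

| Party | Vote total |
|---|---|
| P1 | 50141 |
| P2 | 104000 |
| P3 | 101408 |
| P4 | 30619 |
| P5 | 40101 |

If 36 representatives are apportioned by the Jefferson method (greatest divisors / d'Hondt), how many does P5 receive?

Standard divisor 326269/36 ≈ 9063.028; standard quotas: P1 5.532, P2 11.475, P3 11.189, P4 3.378, P5 4.425.
Rounding down gives 5, 11, 11, 3, 4 = 34 seats, so the divisor must be adjusted.
With modified divisor 8400: modified quotas P1 5.969, P2 12.381, P3 12.072, P4 3.645, P5 4.774.
Rounding down: P1 5, P2 12, P3 12, P4 3, P5 4 (total 36).
P5 receives 4.

4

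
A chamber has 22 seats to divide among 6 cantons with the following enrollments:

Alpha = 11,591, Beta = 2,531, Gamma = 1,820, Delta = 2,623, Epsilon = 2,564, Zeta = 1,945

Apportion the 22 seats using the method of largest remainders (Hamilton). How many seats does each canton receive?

Alpha 11; Beta 2; Gamma 2; Delta 3; Epsilon 2; Zeta 2

The standard divisor is 23074/22 ≈ 1048.818.
Standard quotas: Alpha 11.0515, Beta 2.4132, Gamma 1.7353, Delta 2.5009, Epsilon 2.4447, Zeta 1.8545.
Lower quotas: Alpha 11, Beta 2, Gamma 1, Delta 2, Epsilon 2, Zeta 1 (sum 19, leaving 3 seats).
Remainders in descending order: Zeta 0.8545, Gamma 0.7353, Delta 0.5009, Epsilon 0.4447, Beta 0.4132, Alpha 0.0515.
The surplus seats go to Zeta, Gamma, Delta.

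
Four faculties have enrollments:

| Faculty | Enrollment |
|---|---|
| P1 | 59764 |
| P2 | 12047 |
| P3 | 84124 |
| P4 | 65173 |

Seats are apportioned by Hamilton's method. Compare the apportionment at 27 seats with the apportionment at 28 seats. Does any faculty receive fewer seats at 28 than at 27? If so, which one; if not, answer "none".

At 27 seats: P1 7, P2 2, P3 10, P4 8.
At 28 seats: P1 8, P2 1, P3 11, P4 8.
P2 drops from 2 to 1.

P2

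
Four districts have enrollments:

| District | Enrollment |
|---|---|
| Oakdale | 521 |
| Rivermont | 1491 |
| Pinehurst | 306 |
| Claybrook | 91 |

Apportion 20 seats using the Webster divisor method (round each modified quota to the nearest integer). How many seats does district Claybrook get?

1

Standard divisor 2409/20 ≈ 120.45; standard quotas: Oakdale 4.325, Rivermont 12.379, Pinehurst 2.540, Claybrook 0.756.
Rounding to the nearest integer gives Oakdale 4, Rivermont 12, Pinehurst 3, Claybrook 1 — total 20, matching the house size, so no adjustment is needed.
Claybrook receives 1.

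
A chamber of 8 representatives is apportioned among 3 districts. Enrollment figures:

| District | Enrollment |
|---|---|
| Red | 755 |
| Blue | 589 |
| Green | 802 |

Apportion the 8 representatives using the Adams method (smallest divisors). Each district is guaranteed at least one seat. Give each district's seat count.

Standard divisor 2146/8 ≈ 268.25; standard quotas: Red 2.815, Blue 2.196, Green 2.990.
Rounding up gives 3, 3, 3 = 9 seats, so the divisor must be adjusted.
With modified divisor 300: modified quotas Red 2.517, Blue 1.963, Green 2.673.
Rounding up: Red 3, Blue 2, Green 3 (total 8).

Red: 3, Blue: 2, Green: 3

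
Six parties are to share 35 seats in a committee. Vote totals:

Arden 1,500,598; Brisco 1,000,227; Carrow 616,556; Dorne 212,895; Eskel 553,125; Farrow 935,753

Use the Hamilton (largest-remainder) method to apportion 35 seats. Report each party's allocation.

Standard divisor: 4819154 ÷ 35 ≈ 137690.114.
Standard quotas: Arden 10.8984, Brisco 7.2643, Carrow 4.4779, Dorne 1.5462, Eskel 4.0172, Farrow 6.7961.
Lower quotas: Arden 10, Brisco 7, Carrow 4, Dorne 1, Eskel 4, Farrow 6 (sum 32, leaving 3 seats).
Remainders in descending order: Arden 0.8984, Farrow 0.7961, Dorne 0.5462, Carrow 0.4779, Brisco 0.2643, Eskel 0.0172.
Largest remainders: Arden, Farrow, Dorne receive the extra seats.

Arden 11, Brisco 7, Carrow 4, Dorne 2, Eskel 4, Farrow 7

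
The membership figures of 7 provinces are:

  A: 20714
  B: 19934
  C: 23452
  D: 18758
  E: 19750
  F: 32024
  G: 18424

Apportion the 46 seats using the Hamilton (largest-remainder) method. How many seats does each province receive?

A 6; B 6; C 7; D 6; E 6; F 10; G 5

Standard divisor: 153056 ÷ 46 ≈ 3327.304.
Standard quotas: A 6.2255, B 5.9910, C 7.0483, D 5.6376, E 5.9357, F 9.6246, G 5.5372.
Lower quotas: A 6, B 5, C 7, D 5, E 5, F 9, G 5 (sum 42, leaving 4 seats).
Remainders in descending order: B 0.9910, E 0.9357, D 0.6376, F 0.6246, G 0.5372, A 0.2255, C 0.0483.
Largest remainders: B, E, D, F receive the extra seats.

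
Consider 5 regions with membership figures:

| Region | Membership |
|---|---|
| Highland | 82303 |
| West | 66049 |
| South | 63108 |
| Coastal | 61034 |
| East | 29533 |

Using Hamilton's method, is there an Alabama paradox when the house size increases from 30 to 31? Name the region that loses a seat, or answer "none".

none

At 30 seats: Highland 8, West 7, South 6, Coastal 6, East 3.
At 31 seats: Highland 8, West 7, South 7, Coastal 6, East 3.
No region's allocation decreased.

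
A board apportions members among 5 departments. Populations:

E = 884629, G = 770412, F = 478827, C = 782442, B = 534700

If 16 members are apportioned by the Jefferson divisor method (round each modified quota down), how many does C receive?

4

Standard divisor 3451010/16 ≈ 215688.125; standard quotas: E 4.101, G 3.572, F 2.220, C 3.628, B 2.479.
Rounding down gives 4, 3, 2, 3, 2 = 14 seats, so the divisor must be adjusted.
With modified divisor 185400: modified quotas E 4.771, G 4.155, F 2.583, C 4.220, B 2.884.
Rounding down: E 4, G 4, F 2, C 4, B 2 (total 16).
C receives 4.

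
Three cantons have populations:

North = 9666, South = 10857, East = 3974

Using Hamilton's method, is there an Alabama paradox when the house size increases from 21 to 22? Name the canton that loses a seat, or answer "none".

East

At 21 seats: North 8, South 9, East 4.
At 22 seats: North 9, South 10, East 3.
East drops from 4 to 3.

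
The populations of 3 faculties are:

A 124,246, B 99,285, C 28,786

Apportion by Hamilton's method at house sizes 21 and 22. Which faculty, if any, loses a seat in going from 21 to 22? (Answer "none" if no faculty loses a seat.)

C

At 21 seats: A 10, B 8, C 3.
At 22 seats: A 11, B 9, C 2.
C drops from 3 to 2.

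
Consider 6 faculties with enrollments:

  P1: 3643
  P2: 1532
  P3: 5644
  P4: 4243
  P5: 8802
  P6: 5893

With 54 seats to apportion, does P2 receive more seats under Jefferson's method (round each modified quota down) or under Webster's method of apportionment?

Jefferson: P1 7, P2 2, P3 10, P4 8, P5 16, P6 11.
Webster: P1 6, P2 3, P3 10, P4 8, P5 16, P6 11.
P2 gets 2 under Jefferson and 3 under Webster.

Webster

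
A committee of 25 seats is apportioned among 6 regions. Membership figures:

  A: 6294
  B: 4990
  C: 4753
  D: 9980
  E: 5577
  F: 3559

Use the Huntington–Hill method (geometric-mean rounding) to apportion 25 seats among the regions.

A 4, B 4, C 3, D 7, E 4, F 3

With divisor 1424: modified quotas A 4.420, B 3.504, C 3.338, D 7.008, E 3.916, F 2.499.
Geometric-mean thresholds: A √(4·5)=4.472, B √(3·4)=3.464, C √(3·4)=3.464, D √(7·8)=7.483, E √(3·4)=3.464, F √(2·3)=2.449.
Each quota rounded against its threshold gives A 4, B 4, C 3, D 7, E 4, F 3 (total 25).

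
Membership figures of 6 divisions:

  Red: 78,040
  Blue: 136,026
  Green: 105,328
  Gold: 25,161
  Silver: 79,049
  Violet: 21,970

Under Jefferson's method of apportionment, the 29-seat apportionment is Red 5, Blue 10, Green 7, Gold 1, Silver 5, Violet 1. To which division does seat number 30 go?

Priority for the next seat is population ÷ (current seats + 1).
Priorities: Red 13006.667, Blue 12366.000, Green 13166.000, Gold 12580.500, Silver 13174.833, Violet 10985.000.
Highest priority: Silver.

Silver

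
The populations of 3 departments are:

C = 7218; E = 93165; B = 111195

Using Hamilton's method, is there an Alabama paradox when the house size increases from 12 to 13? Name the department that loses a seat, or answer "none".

At 12 seats: C 1, E 5, B 6.
At 13 seats: C 0, E 6, B 7.
C drops from 1 to 0.

C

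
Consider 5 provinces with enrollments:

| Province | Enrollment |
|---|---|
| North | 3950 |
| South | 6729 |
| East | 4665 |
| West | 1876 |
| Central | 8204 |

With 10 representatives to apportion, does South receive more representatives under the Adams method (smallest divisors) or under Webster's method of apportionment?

Webster

Adams: North 2, South 2, East 2, West 1, Central 3.
Webster: North 1, South 3, East 2, West 1, Central 3.
South gets 2 under Adams and 3 under Webster.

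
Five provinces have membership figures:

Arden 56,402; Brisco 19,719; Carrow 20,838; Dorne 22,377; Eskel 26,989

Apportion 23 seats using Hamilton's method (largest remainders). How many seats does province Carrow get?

Total 146325; standard divisor 146325/23 ≈ 6361.957.
Standard quotas: Arden 8.8655, Brisco 3.0995, Carrow 3.2754, Dorne 3.5173, Eskel 4.2422.
Lower quotas: Arden 8, Brisco 3, Carrow 3, Dorne 3, Eskel 4 (sum 21, leaving 2 seats).
Remainders in descending order: Arden 0.8655, Dorne 0.5173, Carrow 0.2754, Eskel 0.2422, Brisco 0.0995.
The surplus seats go to Arden, Dorne.
Carrow receives 3.

3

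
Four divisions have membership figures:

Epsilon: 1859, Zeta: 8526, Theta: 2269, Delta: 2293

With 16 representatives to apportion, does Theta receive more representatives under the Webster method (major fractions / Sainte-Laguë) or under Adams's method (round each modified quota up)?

Adams

Webster: Epsilon 2, Zeta 9, Theta 2, Delta 3.
Adams: Epsilon 2, Zeta 8, Theta 3, Delta 3.
Theta gets 2 under Webster and 3 under Adams.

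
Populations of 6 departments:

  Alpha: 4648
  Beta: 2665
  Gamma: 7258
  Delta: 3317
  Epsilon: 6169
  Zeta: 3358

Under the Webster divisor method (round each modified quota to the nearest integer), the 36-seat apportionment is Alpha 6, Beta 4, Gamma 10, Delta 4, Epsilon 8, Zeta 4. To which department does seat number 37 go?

Priority for the next seat is population ÷ (current seats + 0.5).
Priorities: Alpha 715.077, Beta 592.222, Gamma 691.238, Delta 737.111, Epsilon 725.765, Zeta 746.222.
Highest priority: Zeta.

Zeta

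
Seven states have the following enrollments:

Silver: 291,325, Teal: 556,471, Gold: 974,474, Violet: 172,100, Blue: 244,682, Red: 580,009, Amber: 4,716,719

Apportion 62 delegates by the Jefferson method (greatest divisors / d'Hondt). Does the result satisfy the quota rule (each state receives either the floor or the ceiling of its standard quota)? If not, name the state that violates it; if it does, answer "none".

Amber

Standard quotas: Silver 2.397, Teal 4.578, Gold 8.017, Violet 1.416, Blue 2.013, Red 4.772, Amber 38.806.
Jefferson allocation: Silver 2, Teal 4, Gold 8, Violet 1, Blue 2, Red 5, Amber 40.
Amber has quota 38.806 (lower 38, upper 39) but receives 40 — outside the quota interval.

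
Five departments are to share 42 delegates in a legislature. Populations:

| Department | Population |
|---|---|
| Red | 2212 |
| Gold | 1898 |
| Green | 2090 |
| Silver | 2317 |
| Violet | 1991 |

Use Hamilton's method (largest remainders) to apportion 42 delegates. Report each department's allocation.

Red 9, Gold 8, Green 8, Silver 9, Violet 8

Standard divisor: 10508 ÷ 42 ≈ 250.19.
Standard quotas: Red 8.841, Gold 7.586, Green 8.354, Silver 9.261, Violet 7.958.
Lower quotas: Red 8, Gold 7, Green 8, Silver 9, Violet 7 (sum 39, leaving 3 seats).
Remainders in descending order: Violet 0.958, Red 0.841, Gold 0.586, Green 0.354, Silver 0.261.
Largest remainders: Violet, Red, Gold receive the extra seats.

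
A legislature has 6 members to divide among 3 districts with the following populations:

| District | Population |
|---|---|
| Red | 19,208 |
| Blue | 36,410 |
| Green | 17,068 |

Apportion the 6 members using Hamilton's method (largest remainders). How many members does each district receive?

Standard divisor: 72686 ÷ 6 ≈ 12114.333.
Standard quotas: Red 1.5856, Blue 3.0055, Green 1.4089.
Lower quotas: Red 1, Blue 3, Green 1 (sum 5, leaving 1 seat).
Remainders in descending order: Red 0.5856, Green 0.4089, Blue 0.0055.
The surplus seat goes to Red.

Red=2, Blue=3, Green=1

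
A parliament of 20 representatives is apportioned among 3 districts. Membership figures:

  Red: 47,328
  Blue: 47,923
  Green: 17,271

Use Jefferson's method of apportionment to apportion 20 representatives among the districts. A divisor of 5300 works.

Red=8; Blue=9; Green=3

With modified divisor 5300: modified quotas Red 8.930, Blue 9.042, Green 3.259.
Rounding down: Red 8, Blue 9, Green 3 (total 20).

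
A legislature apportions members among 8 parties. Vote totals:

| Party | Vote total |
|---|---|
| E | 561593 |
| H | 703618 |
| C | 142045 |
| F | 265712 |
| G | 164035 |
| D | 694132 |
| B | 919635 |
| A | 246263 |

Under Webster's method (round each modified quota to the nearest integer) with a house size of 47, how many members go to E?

7

Standard divisor 3697033/47 ≈ 78660.277; standard quotas: E 7.139, H 8.945, C 1.806, F 3.378, G 2.085, D 8.824, B 11.691, A 3.131.
Rounding to the nearest integer gives E 7, H 9, C 2, F 3, G 2, D 9, B 12, A 3 — total 47, matching the house size, so no adjustment is needed.
E receives 7.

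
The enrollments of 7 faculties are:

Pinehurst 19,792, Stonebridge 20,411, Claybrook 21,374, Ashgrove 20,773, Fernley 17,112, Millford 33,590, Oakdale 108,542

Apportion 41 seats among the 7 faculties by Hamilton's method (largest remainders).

Standard divisor: 241594 ÷ 41 ≈ 5892.537.
Standard quotas: Pinehurst 3.3588, Stonebridge 3.4639, Claybrook 3.6273, Ashgrove 3.5253, Fernley 2.9040, Millford 5.7004, Oakdale 18.4203.
Lower quotas: Pinehurst 3, Stonebridge 3, Claybrook 3, Ashgrove 3, Fernley 2, Millford 5, Oakdale 18 (sum 37, leaving 4 seats).
Remainders in descending order: Fernley 0.9040, Millford 0.7004, Claybrook 0.6273, Ashgrove 0.5253, Stonebridge 0.4639, Oakdale 0.4203, Pinehurst 0.3588.
Largest remainders: Fernley, Millford, Claybrook, Ashgrove receive the extra seats.

Pinehurst 3, Stonebridge 3, Claybrook 4, Ashgrove 4, Fernley 3, Millford 6, Oakdale 18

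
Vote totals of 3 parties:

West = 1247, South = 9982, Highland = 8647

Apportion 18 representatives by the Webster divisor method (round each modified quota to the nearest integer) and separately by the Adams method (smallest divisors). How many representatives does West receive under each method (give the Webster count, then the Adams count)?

1 and 2

Webster: West 1, South 9, Highland 8.
Adams: West 2, South 9, Highland 7.
West gets 1 under Webster and 2 under Adams.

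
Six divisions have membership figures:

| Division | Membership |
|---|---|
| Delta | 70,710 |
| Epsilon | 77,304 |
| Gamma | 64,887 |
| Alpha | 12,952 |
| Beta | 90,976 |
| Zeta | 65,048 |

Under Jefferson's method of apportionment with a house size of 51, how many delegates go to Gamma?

9

Standard divisor 381877/51 ≈ 7487.784; standard quotas: Delta 9.443, Epsilon 10.324, Gamma 8.666, Alpha 1.730, Beta 12.150, Zeta 8.687.
Rounding down gives 9, 10, 8, 1, 12, 8 = 48 seats, so the divisor must be adjusted.
With modified divisor 7050: modified quotas Delta 10.030, Epsilon 10.965, Gamma 9.204, Alpha 1.837, Beta 12.904, Zeta 9.227.
Rounding down: Delta 10, Epsilon 10, Gamma 9, Alpha 1, Beta 12, Zeta 9 (total 51).
Gamma receives 9.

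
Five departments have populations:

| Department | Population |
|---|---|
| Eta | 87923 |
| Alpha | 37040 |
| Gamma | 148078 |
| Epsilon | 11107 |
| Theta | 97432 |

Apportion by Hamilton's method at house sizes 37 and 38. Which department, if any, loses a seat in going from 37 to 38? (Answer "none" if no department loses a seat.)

Alpha

At 37 seats: Eta 9, Alpha 4, Gamma 14, Epsilon 1, Theta 9.
At 38 seats: Eta 9, Alpha 3, Gamma 15, Epsilon 1, Theta 10.
Alpha drops from 4 to 3.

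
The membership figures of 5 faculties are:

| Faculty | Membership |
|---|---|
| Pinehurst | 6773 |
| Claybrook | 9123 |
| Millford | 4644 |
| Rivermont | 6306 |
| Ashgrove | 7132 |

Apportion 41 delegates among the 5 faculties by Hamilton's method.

Pinehurst=8, Claybrook=11, Millford=5, Rivermont=8, Ashgrove=9

Standard divisor: 33978 ÷ 41 ≈ 828.732.
Standard quotas: Pinehurst 8.1727, Claybrook 11.0084, Millford 5.6037, Rivermont 7.6092, Ashgrove 8.6059.
Lower quotas: Pinehurst 8, Claybrook 11, Millford 5, Rivermont 7, Ashgrove 8 (sum 39, leaving 2 seats).
Remainders in descending order: Rivermont 0.6092, Ashgrove 0.6059, Millford 0.6037, Pinehurst 0.1727, Claybrook 0.0084.
The surplus seats go to Rivermont, Ashgrove.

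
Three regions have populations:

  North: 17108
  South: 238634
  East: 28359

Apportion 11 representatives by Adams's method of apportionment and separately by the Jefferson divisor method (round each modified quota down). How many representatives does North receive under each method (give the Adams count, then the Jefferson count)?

1 and 0

Adams: North 1, South 9, East 1.
Jefferson: North 0, South 10, East 1.
North gets 1 under Adams and 0 under Jefferson.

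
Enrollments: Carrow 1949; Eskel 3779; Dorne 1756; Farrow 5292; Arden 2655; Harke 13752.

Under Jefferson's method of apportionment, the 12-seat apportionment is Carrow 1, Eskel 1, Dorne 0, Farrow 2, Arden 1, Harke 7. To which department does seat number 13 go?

Priority for the next seat is population ÷ (current seats + 1).
Priorities: Carrow 974.500, Eskel 1889.500, Dorne 1756.000, Farrow 1764.000, Arden 1327.500, Harke 1719.000.
Highest priority: Eskel.

Eskel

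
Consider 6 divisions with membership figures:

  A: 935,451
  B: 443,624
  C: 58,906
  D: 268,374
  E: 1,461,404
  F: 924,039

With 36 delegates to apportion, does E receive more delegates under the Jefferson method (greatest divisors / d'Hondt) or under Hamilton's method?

Jefferson: A 8, B 4, C 0, D 2, E 14, F 8.
Hamilton: A 8, B 4, C 1, D 2, E 13, F 8.
E gets 14 under Jefferson and 13 under Hamilton.

Jefferson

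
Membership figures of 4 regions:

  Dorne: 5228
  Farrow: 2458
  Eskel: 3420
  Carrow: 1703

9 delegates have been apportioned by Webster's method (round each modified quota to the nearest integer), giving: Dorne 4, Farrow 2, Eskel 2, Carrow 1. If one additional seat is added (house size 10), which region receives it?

Eskel

Priority for the next seat is population ÷ (current seats + 0.5).
Priorities: Dorne 1161.778, Farrow 983.200, Eskel 1368.000, Carrow 1135.333.
Highest priority: Eskel.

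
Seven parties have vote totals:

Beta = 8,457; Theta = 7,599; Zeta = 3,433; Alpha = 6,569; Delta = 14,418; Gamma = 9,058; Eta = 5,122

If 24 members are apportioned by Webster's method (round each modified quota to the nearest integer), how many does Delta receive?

Standard divisor 54656/24 ≈ 2277.333; standard quotas: Beta 3.714, Theta 3.337, Zeta 1.507, Alpha 2.885, Delta 6.331, Gamma 3.977, Eta 2.249.
Rounding to the nearest integer gives Beta 4, Theta 3, Zeta 2, Alpha 3, Delta 6, Gamma 4, Eta 2 — total 24, matching the house size, so no adjustment is needed.
Delta receives 6.

6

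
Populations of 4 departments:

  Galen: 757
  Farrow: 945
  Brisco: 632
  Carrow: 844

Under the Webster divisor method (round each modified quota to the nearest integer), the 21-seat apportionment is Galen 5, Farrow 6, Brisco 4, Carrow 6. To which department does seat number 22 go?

Farrow

Priority for the next seat is population ÷ (current seats + 0.5).
Priorities: Galen 137.636, Farrow 145.385, Brisco 140.444, Carrow 129.846.
Highest priority: Farrow.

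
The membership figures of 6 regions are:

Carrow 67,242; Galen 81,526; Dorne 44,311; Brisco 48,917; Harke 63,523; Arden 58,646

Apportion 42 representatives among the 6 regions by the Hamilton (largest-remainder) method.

The standard divisor is 364165/42 ≈ 8670.595.
Standard quotas: Carrow 7.7552, Galen 9.4026, Dorne 5.1105, Brisco 5.6417, Harke 7.3263, Arden 6.7638.
Lower quotas: Carrow 7, Galen 9, Dorne 5, Brisco 5, Harke 7, Arden 6 (sum 39, leaving 3 seats).
Remainders in descending order: Arden 0.7638, Carrow 0.7552, Brisco 0.6417, Galen 0.4026, Harke 0.3263, Dorne 0.1105.
The surplus seats go to Arden, Carrow, Brisco.

Carrow 8; Galen 9; Dorne 5; Brisco 6; Harke 7; Arden 7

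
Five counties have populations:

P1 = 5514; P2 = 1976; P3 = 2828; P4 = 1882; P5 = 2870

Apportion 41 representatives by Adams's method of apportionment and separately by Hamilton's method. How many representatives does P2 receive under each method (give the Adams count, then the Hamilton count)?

6 and 5

Adams: P1 14, P2 6, P3 8, P4 5, P5 8.
Hamilton: P1 15, P2 5, P3 8, P4 5, P5 8.
P2 gets 6 under Adams and 5 under Hamilton.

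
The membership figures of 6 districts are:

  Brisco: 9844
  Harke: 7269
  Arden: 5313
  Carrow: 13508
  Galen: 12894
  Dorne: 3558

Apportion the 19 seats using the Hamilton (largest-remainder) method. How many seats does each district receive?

Standard divisor: 52386 ÷ 19 ≈ 2757.158.
Standard quotas: Brisco 3.5703, Harke 2.6364, Arden 1.9270, Carrow 4.8992, Galen 4.6766, Dorne 1.2905.
Lower quotas: Brisco 3, Harke 2, Arden 1, Carrow 4, Galen 4, Dorne 1 (sum 15, leaving 4 seats).
Remainders in descending order: Arden 0.9270, Carrow 0.8992, Galen 0.6766, Harke 0.6364, Brisco 0.5703, Dorne 0.2905.
The surplus seats go to Arden, Carrow, Galen, Harke.

Brisco 3, Harke 3, Arden 2, Carrow 5, Galen 5, Dorne 1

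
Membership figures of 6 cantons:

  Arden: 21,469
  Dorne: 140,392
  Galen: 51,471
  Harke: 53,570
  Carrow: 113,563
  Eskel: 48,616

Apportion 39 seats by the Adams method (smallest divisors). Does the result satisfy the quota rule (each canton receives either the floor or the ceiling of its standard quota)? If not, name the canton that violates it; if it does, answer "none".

Standard quotas: Arden 1.951, Dorne 12.760, Galen 4.678, Harke 4.869, Carrow 10.322, Eskel 4.419.
Adams allocation: Arden 2, Dorne 12, Galen 5, Harke 5, Carrow 10, Eskel 5.
Every allocation lies between the lower and upper quota.

none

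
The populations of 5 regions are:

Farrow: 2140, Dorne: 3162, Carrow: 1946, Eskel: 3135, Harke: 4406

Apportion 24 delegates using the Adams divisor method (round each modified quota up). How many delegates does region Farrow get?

Standard divisor 14789/24 ≈ 616.208; standard quotas: Farrow 3.473, Dorne 5.131, Carrow 3.158, Eskel 5.088, Harke 7.150.
Rounding up gives 4, 6, 4, 6, 8 = 28 seats, so the divisor must be adjusted.
With modified divisor 700: modified quotas Farrow 3.057, Dorne 4.517, Carrow 2.780, Eskel 4.479, Harke 6.294.
Rounding up: Farrow 4, Dorne 5, Carrow 3, Eskel 5, Harke 7 (total 24).
Farrow receives 4.

4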